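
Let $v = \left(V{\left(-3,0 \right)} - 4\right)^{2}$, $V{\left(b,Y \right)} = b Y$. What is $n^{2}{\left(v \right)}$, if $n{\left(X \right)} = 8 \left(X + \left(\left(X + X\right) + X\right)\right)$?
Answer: $262144$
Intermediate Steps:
$V{\left(b,Y \right)} = Y b$
$v = 16$ ($v = \left(0 \left(-3\right) - 4\right)^{2} = \left(0 - 4\right)^{2} = \left(-4\right)^{2} = 16$)
$n{\left(X \right)} = 32 X$ ($n{\left(X \right)} = 8 \left(X + \left(2 X + X\right)\right) = 8 \left(X + 3 X\right) = 8 \cdot 4 X = 32 X$)
$n^{2}{\left(v \right)} = \left(32 \cdot 16\right)^{2} = 512^{2} = 262144$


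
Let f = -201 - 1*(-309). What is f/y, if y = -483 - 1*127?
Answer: -54/305 ≈ -0.17705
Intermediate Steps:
f = 108 (f = -201 + 309 = 108)
y = -610 (y = -483 - 127 = -610)
f/y = 108/(-610) = 108*(-1/610) = -54/305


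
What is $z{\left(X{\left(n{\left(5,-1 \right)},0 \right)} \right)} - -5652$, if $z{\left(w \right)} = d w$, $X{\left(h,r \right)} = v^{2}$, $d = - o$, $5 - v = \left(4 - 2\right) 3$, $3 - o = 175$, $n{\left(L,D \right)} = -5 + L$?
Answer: $5824$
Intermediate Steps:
$o = -172$ ($o = 3 - 175 = -172$)
$v = -1$ ($v = 5 - \left(4 - 2\right) 3 = 5 - 2 \cdot 3 = 5 - 6 = -1$)
$d = 172$ ($d = \left(-1\right) \left(-172\right) = 172$)
$X{\left(h,r \right)} = 1$ ($X{\left(h,r \right)} = \left(-1\right)^{2} = 1$)
$z{\left(w \right)} = 172 w$
$z{\left(X{\left(n{\left(5,-1 \right)},0 \right)} \right)} - -5652 = 172 \cdot 1 - -5652 = 172 + 5652 = 5824$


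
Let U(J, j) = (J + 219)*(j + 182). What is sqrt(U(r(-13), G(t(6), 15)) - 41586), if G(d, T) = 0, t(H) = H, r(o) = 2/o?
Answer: 2*I*sqrt(439) ≈ 41.905*I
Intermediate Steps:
U(J, j) = (182 + j)*(219 + J) (U(J, j) = (219 + J)*(182 + j) = (182 + j)*(219 + J))
sqrt(U(r(-13), G(t(6), 15)) - 41586) = sqrt((39858 + 182*(2/(-13)) + 219*0 + (2/(-13))*0) - 41586) = sqrt((39858 + 182*(2*(-1/13)) + 0 + (2*(-1/13))*0) - 41586) = sqrt((39858 + 182*(-2/13) + 0 - 2/13*0) - 41586) = sqrt((39858 - 28 + 0 + 0) - 41586) = sqrt(39830 - 41586) = sqrt(-1756) = 2*I*sqrt(439)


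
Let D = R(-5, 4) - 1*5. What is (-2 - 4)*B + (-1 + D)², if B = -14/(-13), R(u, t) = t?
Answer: -32/13 ≈ -2.4615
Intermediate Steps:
D = -1 (D = 4 - 1*5 = 4 - 5 = -1)
B = 14/13 (B = -14*(-1/13) = 14/13 ≈ 1.0769)
(-2 - 4)*B + (-1 + D)² = (-2 - 4)*(14/13) + (-1 - 1)² = -6*14/13 + (-2)² = -84/13 + 4 = -32/13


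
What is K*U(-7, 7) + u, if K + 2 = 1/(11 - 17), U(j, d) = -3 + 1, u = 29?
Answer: 100/3 ≈ 33.333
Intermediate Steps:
U(j, d) = -2
K = -13/6 (K = -2 + 1/(11 - 17) = -2 + 1/(-6) = -2 - ⅙ = -13/6 ≈ -2.1667)
K*U(-7, 7) + u = -13/6*(-2) + 29 = 13/3 + 29 = 100/3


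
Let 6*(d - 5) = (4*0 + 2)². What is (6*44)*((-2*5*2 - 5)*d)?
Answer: -37400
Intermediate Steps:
d = 17/3 (d = 5 + (4*0 + 2)²/6 = 5 + (0 + 2)²/6 = 5 + (⅙)*2² = 5 + (⅙)*4 = 5 + ⅔ = 17/3 ≈ 5.6667)
(6*44)*((-2*5*2 - 5)*d) = (6*44)*((-2*5*2 - 5)*(17/3)) = 264*((-10*2 - 5)*(17/3)) = 264*((-20 - 5)*(17/3)) = 264*(-25*17/3) = 264*(-425/3) = -37400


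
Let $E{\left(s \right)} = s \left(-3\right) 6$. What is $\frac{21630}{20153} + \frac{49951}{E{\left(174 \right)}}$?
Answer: $- \frac{134131049}{9017028} \approx -14.875$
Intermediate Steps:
$E{\left(s \right)} = - 18 s$ ($E{\left(s \right)} = - 3 s 6 = - 18 s$)
$\frac{21630}{20153} + \frac{49951}{E{\left(174 \right)}} = \frac{21630}{20153} + \frac{49951}{\left(-18\right) 174} = 21630 \cdot \frac{1}{20153} + \frac{49951}{-3132} = \frac{3090}{2879} + 49951 \left(- \frac{1}{3132}\right) = \frac{3090}{2879} - \frac{49951}{3132} = - \frac{134131049}{9017028}$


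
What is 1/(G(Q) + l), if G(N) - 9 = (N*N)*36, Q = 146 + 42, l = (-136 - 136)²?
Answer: 1/1346377 ≈ 7.4273e-7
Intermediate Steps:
l = 73984 (l = (-272)² = 73984)
Q = 188
G(N) = 9 + 36*N² (G(N) = 9 + (N*N)*36 = 9 + N²*36 = 9 + 36*N²)
1/(G(Q) + l) = 1/((9 + 36*188²) + 73984) = 1/((9 + 36*35344) + 73984) = 1/((9 + 1272384) + 73984) = 1/(1272393 + 73984) = 1/1346377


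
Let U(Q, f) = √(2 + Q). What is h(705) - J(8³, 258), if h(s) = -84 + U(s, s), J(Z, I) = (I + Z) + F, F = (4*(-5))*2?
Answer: -814 + √707 ≈ -787.41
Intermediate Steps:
F = -40 (F = -20*2 = -40)
J(Z, I) = -40 + I + Z (J(Z, I) = (I + Z) - 40 = -40 + I + Z)
h(s) = -84 + √(2 + s)
h(705) - J(8³, 258) = (-84 + √(2 + 705)) - (-40 + 258 + 8³) = (-84 + √707) - (-40 + 258 + 512) = (-84 + √707) - 1*730 = (-84 + √707) - 730 = -814 + √707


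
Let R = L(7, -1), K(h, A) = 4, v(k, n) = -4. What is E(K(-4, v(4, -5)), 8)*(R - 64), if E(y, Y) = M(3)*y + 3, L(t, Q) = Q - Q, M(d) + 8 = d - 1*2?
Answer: 1600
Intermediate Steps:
M(d) = -10 + d (M(d) = -8 + (d - 1*2) = -8 + (d - 2) = -8 + (-2 + d) = -10 + d)
L(t, Q) = 0
R = 0
E(y, Y) = 3 - 7*y (E(y, Y) = (-10 + 3)*y + 3 = -7*y + 3 = 3 - 7*y)
E(K(-4, v(4, -5)), 8)*(R - 64) = (3 - 7*4)*(0 - 64) = (3 - 28)*(-64) = -25*(-64) = 1600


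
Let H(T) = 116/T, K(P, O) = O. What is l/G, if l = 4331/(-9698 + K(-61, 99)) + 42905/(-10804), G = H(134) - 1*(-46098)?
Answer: -30728693673/320313769987904 ≈ -9.5933e-5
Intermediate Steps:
G = 3088624/67 (G = 116/134 - 1*(-46098) = 116*(1/134) + 46098 = 58/67 + 46098 = 3088624/67 ≈ 46099.)
l = -458637219/103707596 (l = 4331/(-9698 + 99) + 42905/(-10804) = 4331/(-9599) + 42905*(-1/10804) = 4331*(-1/9599) - 42905/10804 = -4331/9599 - 42905/10804 = -458637219/103707596 ≈ -4.4224)
l/G = -458637219/(103707596*3088624/67) = -458637219/103707596*67/3088624 = -30728693673/320313769987904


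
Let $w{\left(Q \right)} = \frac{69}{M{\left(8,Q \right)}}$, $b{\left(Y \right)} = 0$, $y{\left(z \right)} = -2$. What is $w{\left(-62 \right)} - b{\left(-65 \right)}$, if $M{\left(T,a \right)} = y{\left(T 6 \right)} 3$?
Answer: $- \frac{23}{2} \approx -11.5$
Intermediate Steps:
$M{\left(T,a \right)} = -6$ ($M{\left(T,a \right)} = \left(-2\right) 3 = -6$)
$w{\left(Q \right)} = - \frac{23}{2}$ ($w{\left(Q \right)} = \frac{69}{-6} = 69 \left(- \frac{1}{6}\right) = - \frac{23}{2}$)
$w{\left(-62 \right)} - b{\left(-65 \right)} = - \frac{23}{2} - 0 = - \frac{23}{2} + 0 = - \frac{23}{2}$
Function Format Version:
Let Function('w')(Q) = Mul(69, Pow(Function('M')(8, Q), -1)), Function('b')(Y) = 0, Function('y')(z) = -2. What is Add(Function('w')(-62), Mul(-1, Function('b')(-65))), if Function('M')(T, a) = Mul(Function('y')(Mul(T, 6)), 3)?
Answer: Rational(-23, 2) ≈ -11.500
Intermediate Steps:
Function('M')(T, a) = -6 (Function('M')(T, a) = Mul(-2, 3) = -6)
Function('w')(Q) = Rational(-23, 2) (Function('w')(Q) = Mul(69, Pow(-6, -1)) = Mul(69, Rational(-1, 6)) = Rational(-23, 2))
Add(Function('w')(-62), Mul(-1, Function('b')(-65))) = Add(Rational(-23, 2), Mul(-1, 0)) = Add(Rational(-23, 2), 0) = Rational(-23, 2)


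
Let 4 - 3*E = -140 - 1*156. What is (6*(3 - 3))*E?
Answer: 0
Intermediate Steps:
E = 100 (E = 4/3 - (-140 - 1*156)/3 = 4/3 - (-140 - 156)/3 = 4/3 - ⅓*(-296) = 4/3 + 296/3 = 100)
(6*(3 - 3))*E = (6*(3 - 3))*100 = (6*0)*100 = 0*100 = 0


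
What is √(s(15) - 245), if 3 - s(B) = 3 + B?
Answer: 2*I*√65 ≈ 16.125*I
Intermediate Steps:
s(B) = -B (s(B) = 3 - (3 + B) = 3 + (-3 - B) = -B)
√(s(15) - 245) = √(-1*15 - 245) = √(-15 - 245) = √(-260) = 2*I*√65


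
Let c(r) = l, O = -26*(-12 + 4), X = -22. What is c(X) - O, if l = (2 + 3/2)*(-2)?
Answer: -215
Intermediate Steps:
O = 208 (O = -26*(-8) = 208)
l = -7 (l = (2 + 3*(½))*(-2) = (2 + 3/2)*(-2) = (7/2)*(-2) = -7)
c(r) = -7
c(X) - O = -7 - 1*208 = -7 - 208 = -215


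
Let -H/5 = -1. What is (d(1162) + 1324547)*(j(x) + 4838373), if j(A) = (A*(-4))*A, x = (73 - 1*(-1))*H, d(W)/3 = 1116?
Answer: 5697696012835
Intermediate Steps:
d(W) = 3348 (d(W) = 3*1116 = 3348)
H = 5 (H = -5*(-1) = 5)
x = 370 (x = (73 - 1*(-1))*5 = (73 + 1)*5 = 74*5 = 370)
j(A) = -4*A**2 (j(A) = (-4*A)*A = -4*A**2)
(d(1162) + 1324547)*(j(x) + 4838373) = (3348 + 1324547)*(-4*370**2 + 4838373) = 1327895*(-4*136900 + 4838373) = 1327895*(-547600 + 4838373) = 1327895*4290773 = 5697696012835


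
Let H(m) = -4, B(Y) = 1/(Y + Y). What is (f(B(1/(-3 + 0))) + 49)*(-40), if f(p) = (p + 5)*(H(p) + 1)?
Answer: -1540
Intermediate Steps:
B(Y) = 1/(2*Y)
f(p) = -15 - 3*p (f(p) = (p + 5)*(-4 + 1) = (5 + p)*(-3) = -15 - 3*p)
(f(B(1/(-3 + 0))) + 49)*(-40) = ((-15 - 3/(2*(1/(-3 + 0)))) + 49)*(-40) = ((-15 - 3/(2*(1/(-3)))) + 49)*(-40) = ((-15 - 3/(2*(-⅓))) + 49)*(-40) = ((-15 - 3*(-3)/2) + 49)*(-40) = ((-15 - 3*(-3/2)) + 49)*(-40) = ((-15 + 9/2) + 49)*(-40) = (-21/2 + 49)*(-40) = (77/2)*(-40) = -1540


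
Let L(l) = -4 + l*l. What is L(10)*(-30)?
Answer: -2880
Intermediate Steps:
L(l) = -4 + l²
L(10)*(-30) = (-4 + 10²)*(-30) = (-4 + 100)*(-30) = 96*(-30) = -2880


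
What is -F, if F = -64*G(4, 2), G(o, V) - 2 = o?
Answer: 384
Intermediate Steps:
G(o, V) = 2 + o
F = -384 (F = -64*(2 + 4) = -64*6 = -384)
-F = -1*(-384) = 384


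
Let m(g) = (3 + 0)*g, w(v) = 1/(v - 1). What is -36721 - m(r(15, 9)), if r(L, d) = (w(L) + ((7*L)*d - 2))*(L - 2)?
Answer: -1029011/14 ≈ -73501.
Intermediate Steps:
w(v) = 1/(-1 + v)
r(L, d) = (-2 + L)*(-2 + 1/(-1 + L) + 7*L*d) (r(L, d) = (1/(-1 + L) + ((7*L)*d - 2))*(L - 2) = (1/(-1 + L) + (7*L*d - 2))*(-2 + L) = (1/(-1 + L) + (-2 + 7*L*d))*(-2 + L) = (-2 + 1/(-1 + L) + 7*L*d)*(-2 + L) = (-2 + L)*(-2 + 1/(-1 + L) + 7*L*d))
m(g) = 3*g
-36721 - m(r(15, 9)) = -36721 - 3*(-2 + 15 + (-1 + 15)*(4 - 2*15 - 14*15*9 + 7*9*15**2))/(-1 + 15) = -36721 - 3*(-2 + 15 + 14*(4 - 30 - 1890 + 7*9*225))/14 = -36721 - 3*(-2 + 15 + 14*(4 - 30 - 1890 + 14175))/14 = -36721 - 3*(-2 + 15 + 14*12259)/14 = -36721 - 3*(-2 + 15 + 171626)/14 = -36721 - 3*(1/14)*171639 = -36721 - 3*171639/14 = -36721 - 1*514917/14 = -36721 - 514917/14 = -1029011/14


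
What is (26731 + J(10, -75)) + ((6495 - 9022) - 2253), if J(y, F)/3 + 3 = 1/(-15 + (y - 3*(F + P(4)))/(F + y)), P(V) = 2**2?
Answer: 26286321/1198 ≈ 21942.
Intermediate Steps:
P(V) = 4
J(y, F) = -9 + 3/(-15 + (-12 + y - 3*F)/(F + y)) (J(y, F) = -9 + 3/(-15 + (y - 3*(F + 4))/(F + y)) = -9 + 3/(-15 + (y - 3*(4 + F))/(F + y)) = -9 + 3/(-15 + (y + (-12 - 3*F))/(F + y)) = -9 + 3/(-15 + (-12 + y - 3*F)/(F + y)))
(26731 + J(10, -75)) + ((6495 - 9022) - 2253) = (26731 + 3*(-36 - 55*(-75) - 43*10)/(2*(6 + 7*10 + 9*(-75)))) + ((6495 - 9022) - 2253) = (26731 + 3*(-36 + 4125 - 430)/(2*(6 + 70 - 675))) + (-2527 - 2253) = (26731 + (3/2)*3659/(-599)) - 4780 = (26731 + (3/2)*(-1/599)*3659) - 4780 = (26731 - 10977/1198) - 4780 = 32012761/1198 - 4780 = 26286321/1198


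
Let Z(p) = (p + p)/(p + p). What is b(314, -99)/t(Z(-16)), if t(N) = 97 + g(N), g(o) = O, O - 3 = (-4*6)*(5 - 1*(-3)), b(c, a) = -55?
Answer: 55/92 ≈ 0.59783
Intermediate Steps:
Z(p) = 1 (Z(p) = (2*p)/((2*p)) = (2*p)*(1/(2*p)) = 1)
O = -189 (O = 3 + (-4*6)*(5 - 1*(-3)) = 3 - 24*(5 + 3) = 3 - 24*8 = 3 - 192 = -189)
g(o) = -189
t(N) = -92 (t(N) = 97 - 189 = -92)
b(314, -99)/t(Z(-16)) = -55/(-92) = -55*(-1/92) = 55/92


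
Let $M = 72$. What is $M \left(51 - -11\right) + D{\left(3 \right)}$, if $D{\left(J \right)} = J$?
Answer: $4467$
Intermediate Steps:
$M \left(51 - -11\right) + D{\left(3 \right)} = 72 \left(51 - -11\right) + 3 = 72 \left(51 + 11\right) + 3 = 72 \cdot 62 + 3 = 4464 + 3 = 4467$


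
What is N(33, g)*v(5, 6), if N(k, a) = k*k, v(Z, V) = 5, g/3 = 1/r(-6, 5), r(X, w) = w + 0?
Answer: 5445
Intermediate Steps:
r(X, w) = w
g = ⅗ (g = 3/5 = 3*(⅕) = ⅗ ≈ 0.60000)
N(k, a) = k²
N(33, g)*v(5, 6) = 33²*5 = 1089*5 = 5445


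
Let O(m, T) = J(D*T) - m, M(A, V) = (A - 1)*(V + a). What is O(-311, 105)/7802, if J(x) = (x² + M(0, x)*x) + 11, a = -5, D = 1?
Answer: 847/7802 ≈ 0.10856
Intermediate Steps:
M(A, V) = (-1 + A)*(-5 + V) (M(A, V) = (A - 1)*(V - 5) = (-1 + A)*(-5 + V))
J(x) = 11 + x² + x*(5 - x) (J(x) = (x² + (5 - x - 5*0 + 0*x)*x) + 11 = (x² + (5 - x + 0 + 0)*x) + 11 = (x² + (5 - x)*x) + 11 = (x² + x*(5 - x)) + 11 = 11 + x² + x*(5 - x))
O(m, T) = 11 - m + 5*T (O(m, T) = (11 + 5*(1*T)) - m = (11 + 5*T) - m = 11 - m + 5*T)
O(-311, 105)/7802 = (11 - 1*(-311) + 5*105)/7802 = (11 + 311 + 525)*(1/7802) = 847*(1/7802) = 847/7802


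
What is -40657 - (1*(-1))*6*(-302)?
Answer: -42469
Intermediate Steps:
-40657 - (1*(-1))*6*(-302) = -40657 - (-1*6)*(-302) = -40657 - (-6)*(-302) = -40657 - 1*1812 = -40657 - 1812 = -42469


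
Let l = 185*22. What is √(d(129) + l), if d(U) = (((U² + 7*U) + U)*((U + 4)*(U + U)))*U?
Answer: 8*√1222338197 ≈ 2.7970e+5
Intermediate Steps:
l = 4070
d(U) = 2*U²*(4 + U)*(U² + 8*U) (d(U) = ((U² + 8*U)*((4 + U)*(2*U)))*U = ((U² + 8*U)*(2*U*(4 + U)))*U = (2*U*(4 + U)*(U² + 8*U))*U = 2*U²*(4 + U)*(U² + 8*U))
√(d(129) + l) = √(2*129³*(32 + 129² + 12*129) + 4070) = √(2*2146689*(32 + 16641 + 1548) + 4070) = √(2*2146689*18221 + 4070) = √(78229640538 + 4070) = √78229644608 = 8*√1222338197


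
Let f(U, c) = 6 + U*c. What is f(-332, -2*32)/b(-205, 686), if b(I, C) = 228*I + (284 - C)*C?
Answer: -10627/161256 ≈ -0.065901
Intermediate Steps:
b(I, C) = 228*I + C*(284 - C)
f(-332, -2*32)/b(-205, 686) = (6 - (-664)*32)/(-1*686² + 228*(-205) + 284*686) = (6 - 332*(-64))/(-1*470596 - 46740 + 194824) = (6 + 21248)/(-470596 - 46740 + 194824) = 21254/(-322512) = 21254*(-1/322512) = -10627/161256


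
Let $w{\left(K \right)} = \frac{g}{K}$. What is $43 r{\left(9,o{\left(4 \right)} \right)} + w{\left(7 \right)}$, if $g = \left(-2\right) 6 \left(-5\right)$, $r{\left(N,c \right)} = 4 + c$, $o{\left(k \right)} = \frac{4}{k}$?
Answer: $\frac{1565}{7} \approx 223.57$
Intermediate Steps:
$g = 60$ ($g = \left(-12\right) \left(-5\right) = 60$)
$w{\left(K \right)} = \frac{60}{K}$
$43 r{\left(9,o{\left(4 \right)} \right)} + w{\left(7 \right)} = 43 \left(4 + \frac{4}{4}\right) + \frac{60}{7} = 43 \left(4 + 4 \cdot \frac{1}{4}\right) + 60 \cdot \frac{1}{7} = 43 \left(4 + 1\right) + \frac{60}{7} = 43 \cdot 5 + \frac{60}{7} = 215 + \frac{60}{7} = \frac{1565}{7}$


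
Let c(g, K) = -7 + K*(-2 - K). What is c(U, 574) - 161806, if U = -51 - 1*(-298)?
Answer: -492437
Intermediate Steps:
U = 247 (U = -51 + 298 = 247)
c(U, 574) - 161806 = (-7 - 1*574² - 2*574) - 161806 = (-7 - 1*329476 - 1148) - 161806 = (-7 - 329476 - 1148) - 161806 = -330631 - 161806 = -492437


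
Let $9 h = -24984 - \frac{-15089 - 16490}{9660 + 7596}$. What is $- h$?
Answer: $\frac{431092325}{155304} \approx 2775.8$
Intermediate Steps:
$h = - \frac{431092325}{155304}$ ($h = \frac{-24984 - \frac{-15089 - 16490}{9660 + 7596}}{9} = \frac{-24984 - - \frac{31579}{17256}}{9} = \frac{-24984 + \frac{31579}{17256}}{9} = \frac{1}{9} \left(- \frac{431092325}{17256}\right) = - \frac{431092325}{155304} \approx -2775.8$)
$- h = \left(-1\right) \left(- \frac{431092325}{155304}\right) = \frac{431092325}{155304}$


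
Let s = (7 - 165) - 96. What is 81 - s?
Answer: 335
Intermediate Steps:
s = -254 (s = -158 - 96 = -254)
81 - s = 81 - 1*(-254) = 81 + 254 = 335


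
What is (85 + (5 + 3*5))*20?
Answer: 2100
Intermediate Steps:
(85 + (5 + 3*5))*20 = (85 + (5 + 15))*20 = (85 + 20)*20 = 105*20 = 2100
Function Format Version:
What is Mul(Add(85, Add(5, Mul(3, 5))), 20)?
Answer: 2100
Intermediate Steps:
Mul(Add(85, Add(5, Mul(3, 5))), 20) = Mul(Add(85, Add(5, 15)), 20) = Mul(Add(85, 20), 20) = Mul(105, 20) = 2100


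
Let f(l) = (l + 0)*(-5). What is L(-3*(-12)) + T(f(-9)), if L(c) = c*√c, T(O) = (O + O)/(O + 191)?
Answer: 25533/118 ≈ 216.38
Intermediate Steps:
f(l) = -5*l (f(l) = l*(-5) = -5*l)
T(O) = 2*O/(191 + O) (T(O) = (2*O)/(191 + O) = 2*O/(191 + O))
L(c) = c^(3/2)
L(-3*(-12)) + T(f(-9)) = (-3*(-12))^(3/2) + 2*(-5*(-9))/(191 - 5*(-9)) = 36^(3/2) + 2*45/(191 + 45) = 216 + 2*45/236 = 216 + 2*45*(1/236) = 216 + 45/118 = 25533/118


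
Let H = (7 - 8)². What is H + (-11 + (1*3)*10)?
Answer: 20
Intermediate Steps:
H = 1 (H = (-1)² = 1)
H + (-11 + (1*3)*10) = 1 + (-11 + (1*3)*10) = 1 + (-11 + 3*10) = 1 + (-11 + 30) = 1 + 19 = 20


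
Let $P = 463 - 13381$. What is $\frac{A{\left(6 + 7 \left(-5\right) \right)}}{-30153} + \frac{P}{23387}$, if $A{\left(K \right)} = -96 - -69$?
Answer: $- \frac{129628335}{235062737} \approx -0.55146$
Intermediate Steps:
$A{\left(K \right)} = -27$ ($A{\left(K \right)} = -96 + 69 = -27$)
$P = -12918$ ($P = 463 - 13381 = -12918$)
$\frac{A{\left(6 + 7 \left(-5\right) \right)}}{-30153} + \frac{P}{23387} = - \frac{27}{-30153} - \frac{12918}{23387} = \left(-27\right) \left(- \frac{1}{30153}\right) - \frac{12918}{23387} = \frac{9}{10051} - \frac{12918}{23387} = - \frac{129628335}{235062737}$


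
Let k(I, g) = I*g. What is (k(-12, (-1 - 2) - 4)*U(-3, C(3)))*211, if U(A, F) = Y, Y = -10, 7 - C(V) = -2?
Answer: -177240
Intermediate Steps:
C(V) = 9 (C(V) = 7 - 1*(-2) = 7 + 2 = 9)
U(A, F) = -10
(k(-12, (-1 - 2) - 4)*U(-3, C(3)))*211 = (-12*((-1 - 2) - 4)*(-10))*211 = (-12*(-3 - 4)*(-10))*211 = (-12*(-7)*(-10))*211 = (84*(-10))*211 = -840*211 = -177240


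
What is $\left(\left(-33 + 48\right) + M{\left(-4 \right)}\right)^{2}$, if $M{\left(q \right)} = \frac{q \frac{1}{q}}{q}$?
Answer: $\frac{3481}{16} \approx 217.56$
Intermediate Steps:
$M{\left(q \right)} = \frac{1}{q}$ ($M{\left(q \right)} = 1 \frac{1}{q} = \frac{1}{q}$)
$\left(\left(-33 + 48\right) + M{\left(-4 \right)}\right)^{2} = \left(\left(-33 + 48\right) + \frac{1}{-4}\right)^{2} = \left(15 - \frac{1}{4}\right)^{2} = \left(\frac{59}{4}\right)^{2} = \frac{3481}{16}$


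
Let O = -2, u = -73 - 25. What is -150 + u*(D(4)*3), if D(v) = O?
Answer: 438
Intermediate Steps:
u = -98
D(v) = -2
-150 + u*(D(4)*3) = -150 - (-196)*3 = -150 - 98*(-6) = -150 + 588 = 438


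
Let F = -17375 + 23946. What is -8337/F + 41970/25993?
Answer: 59081229/170800003 ≈ 0.34591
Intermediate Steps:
F = 6571
-8337/F + 41970/25993 = -8337/6571 + 41970/25993 = 59081229/170800003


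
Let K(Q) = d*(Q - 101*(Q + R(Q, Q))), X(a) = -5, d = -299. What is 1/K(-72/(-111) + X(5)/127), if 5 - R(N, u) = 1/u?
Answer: 13453237/1609642844316 ≈ 8.3579e-6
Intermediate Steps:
R(N, u) = 5 - 1/u
K(Q) = 150995 - 30199/Q + 29900*Q (K(Q) = -299*(Q - 101*(Q + (5 - 1/Q))) = -299*(Q - 101*(5 + Q - 1/Q)) = -299*(Q + (-505 - 101*Q + 101/Q)) = -299*(-505 - 100*Q + 101/Q) = 150995 - 30199/Q + 29900*Q)
1/K(-72/(-111) + X(5)/127) = 1/(150995 - 30199/(-72/(-111) - 5/127) + 29900*(-72/(-111) - 5/127)) = 1/(150995 - 30199/(-72*(-1/111) - 5*1/127) + 29900*(-72*(-1/111) - 5*1/127)) = 1/(150995 - 30199/(24/37 - 5/127) + 29900*(24/37 - 5/127)) = 1/(150995 - 30199/2863/4699 + 29900*(2863/4699)) = 1/(150995 - 30199*4699/2863 + 85603700/4699) = 1/(150995 - 141905101/2863 + 85603700/4699) = 1/(1609642844316/13453237) = 13453237/1609642844316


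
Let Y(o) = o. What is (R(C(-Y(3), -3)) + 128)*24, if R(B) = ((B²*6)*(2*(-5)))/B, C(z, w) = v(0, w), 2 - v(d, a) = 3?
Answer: 4512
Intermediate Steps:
v(d, a) = -1 (v(d, a) = 2 - 1*3 = 2 - 3 = -1)
C(z, w) = -1
R(B) = -60*B (R(B) = ((6*B²)*(-10))/B = (-60*B²)/B = -60*B)
(R(C(-Y(3), -3)) + 128)*24 = (-60*(-1) + 128)*24 = (60 + 128)*24 = 188*24 = 4512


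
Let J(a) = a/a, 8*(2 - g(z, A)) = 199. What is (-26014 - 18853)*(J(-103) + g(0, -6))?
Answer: 7851725/8 ≈ 9.8147e+5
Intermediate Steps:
g(z, A) = -183/8 (g(z, A) = 2 - ⅛*199 = 2 - 199/8 = -183/8)
J(a) = 1
(-26014 - 18853)*(J(-103) + g(0, -6)) = (-26014 - 18853)*(1 - 183/8) = -44867*(-175/8) = 7851725/8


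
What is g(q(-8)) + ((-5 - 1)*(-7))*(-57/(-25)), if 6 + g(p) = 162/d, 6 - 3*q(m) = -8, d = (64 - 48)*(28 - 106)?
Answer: 466077/5200 ≈ 89.630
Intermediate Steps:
d = -1248 (d = 16*(-78) = -1248)
q(m) = 14/3 (q(m) = 2 - 1/3*(-8) = 2 + 8/3 = 14/3)
g(p) = -1275/208 (g(p) = -6 + 162/(-1248) = -6 + 162*(-1/1248) = -6 - 27/208 = -1275/208)
g(q(-8)) + ((-5 - 1)*(-7))*(-57/(-25)) = -1275/208 + ((-5 - 1)*(-7))*(-57/(-25)) = -1275/208 + (-6*(-7))*(-57*(-1/25)) = -1275/208 + 42*(57/25) = -1275/208 + 2394/25 = 466077/5200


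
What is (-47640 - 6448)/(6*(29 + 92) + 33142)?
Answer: -13522/8467 ≈ -1.5970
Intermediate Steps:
(-47640 - 6448)/(6*(29 + 92) + 33142) = -54088/(6*121 + 33142) = -54088/(726 + 33142) = -54088/33868 = -54088*1/33868 = -13522/8467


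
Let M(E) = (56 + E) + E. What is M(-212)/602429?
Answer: -368/602429 ≈ -0.00061086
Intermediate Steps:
M(E) = 56 + 2*E
M(-212)/602429 = (56 + 2*(-212))/602429 = (56 - 424)*(1/602429) = -368*1/602429 = -368/602429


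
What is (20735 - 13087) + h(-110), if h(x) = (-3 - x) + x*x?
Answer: 19855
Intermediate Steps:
h(x) = -3 + x² - x (h(x) = (-3 - x) + x² = -3 + x² - x)
(20735 - 13087) + h(-110) = (20735 - 13087) + (-3 + (-110)² - 1*(-110)) = 7648 + (-3 + 12100 + 110) = 7648 + 12207 = 19855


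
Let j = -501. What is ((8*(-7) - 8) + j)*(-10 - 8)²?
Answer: -183060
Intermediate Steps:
((8*(-7) - 8) + j)*(-10 - 8)² = ((8*(-7) - 8) - 501)*(-10 - 8)² = ((-56 - 8) - 501)*(-18)² = (-64 - 501)*324 = -565*324 = -183060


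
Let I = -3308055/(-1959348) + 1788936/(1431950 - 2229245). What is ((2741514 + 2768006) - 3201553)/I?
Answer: -400606234604586580/96405829167 ≈ -4.1554e+6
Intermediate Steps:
I = -96405829167/173575373740 (I = -3308055*(-1/1959348) + 1788936/(-797295) = 1102685/653116 + 1788936*(-1/797295) = 1102685/653116 - 596312/265765 = -96405829167/173575373740 ≈ -0.55541)
((2741514 + 2768006) - 3201553)/I = ((2741514 + 2768006) - 3201553)/(-96405829167/173575373740) = (5509520 - 3201553)*(-173575373740/96405829167) = 2307967*(-173575373740/96405829167) = -400606234604586580/96405829167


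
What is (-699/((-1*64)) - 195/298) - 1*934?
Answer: -8808713/9536 ≈ -923.73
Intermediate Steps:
(-699/((-1*64)) - 195/298) - 1*934 = (-699/(-64) - 195*1/298) - 934 = (-699*(-1/64) - 195/298) - 934 = (699/64 - 195/298) - 934 = 97911/9536 - 934 = -8808713/9536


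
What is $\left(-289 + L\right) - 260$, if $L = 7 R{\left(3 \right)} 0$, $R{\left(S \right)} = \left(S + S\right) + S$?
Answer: $-549$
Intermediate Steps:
$R{\left(S \right)} = 3 S$ ($R{\left(S \right)} = 2 S + S = 3 S$)
$L = 0$ ($L = 7 \cdot 3 \cdot 3 \cdot 0 = 7 \cdot 9 \cdot 0 = 63 \cdot 0 = 0$)
$\left(-289 + L\right) - 260 = \left(-289 + 0\right) - 260 = -289 - 260 = -549$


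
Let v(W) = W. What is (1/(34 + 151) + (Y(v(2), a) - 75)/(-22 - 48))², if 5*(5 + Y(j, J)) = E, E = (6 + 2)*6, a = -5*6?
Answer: 42863209/41925625 ≈ 1.0224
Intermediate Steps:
a = -30
E = 48 (E = 8*6 = 48)
Y(j, J) = 23/5 (Y(j, J) = -5 + (⅕)*48 = -5 + 48/5 = 23/5)
(1/(34 + 151) + (Y(v(2), a) - 75)/(-22 - 48))² = (1/(34 + 151) + (23/5 - 75)/(-22 - 48))² = (1/185 - 352/5/(-70))² = (1/185 - 352/5*(-1/70))² = (1/185 + 176/175)² = (6547/6475)² = 42863209/41925625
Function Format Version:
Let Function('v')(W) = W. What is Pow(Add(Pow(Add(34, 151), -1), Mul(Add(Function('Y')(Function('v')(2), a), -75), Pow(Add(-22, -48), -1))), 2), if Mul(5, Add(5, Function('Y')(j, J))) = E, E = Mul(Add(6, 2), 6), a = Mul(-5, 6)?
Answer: Rational(42863209, 41925625) ≈ 1.0224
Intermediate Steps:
a = -30
E = 48 (E = Mul(8, 6) = 48)
Function('Y')(j, J) = Rational(23, 5) (Function('Y')(j, J) = Add(-5, Mul(Rational(1, 5), 48)) = Add(-5, Rational(48, 5)) = Rational(23, 5))
Pow(Add(Pow(Add(34, 151), -1), Mul(Add(Function('Y')(Function('v')(2), a), -75), Pow(Add(-22, -48), -1))), 2) = Pow(Add(Pow(Add(34, 151), -1), Mul(Add(Rational(23, 5), -75), Pow(Add(-22, -48), -1))), 2) = Pow(Add(Pow(185, -1), Mul(Rational(-352, 5), Pow(-70, -1))), 2) = Pow(Add(Rational(1, 185), Mul(Rational(-352, 5), Rational(-1, 70))), 2) = Pow(Add(Rational(1, 185), Rational(176, 175)), 2) = Pow(Rational(6547, 6475), 2) = Rational(42863209, 41925625)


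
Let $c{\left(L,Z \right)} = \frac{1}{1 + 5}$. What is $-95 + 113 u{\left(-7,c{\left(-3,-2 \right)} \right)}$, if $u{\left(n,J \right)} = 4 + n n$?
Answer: $5894$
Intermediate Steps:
$c{\left(L,Z \right)} = \frac{1}{6}$
$u{\left(n,J \right)} = 4 + n^{2}$
$-95 + 113 u{\left(-7,c{\left(-3,-2 \right)} \right)} = -95 + 113 \left(4 + \left(-7\right)^{2}\right) = -95 + 113 \left(4 + 49\right) = -95 + 113 \cdot 53 = -95 + 5989 = 5894$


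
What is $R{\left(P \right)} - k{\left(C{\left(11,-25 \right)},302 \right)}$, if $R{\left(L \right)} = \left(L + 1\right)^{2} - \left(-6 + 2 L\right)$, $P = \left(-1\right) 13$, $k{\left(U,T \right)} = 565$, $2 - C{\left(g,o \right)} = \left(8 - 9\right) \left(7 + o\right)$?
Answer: $-389$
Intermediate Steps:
$C{\left(g,o \right)} = 9 + o$ ($C{\left(g,o \right)} = 2 - \left(8 - 9\right) \left(7 + o\right) = 2 - - (7 + o) = 2 - \left(-7 - o\right) = 2 + \left(7 + o\right) = 9 + o$)
$P = -13$
$R{\left(L \right)} = 6 + \left(1 + L\right)^{2} - 2 L$ ($R{\left(L \right)} = \left(1 + L\right)^{2} - \left(-6 + 2 L\right) = 6 + \left(1 + L\right)^{2} - 2 L$)
$R{\left(P \right)} - k{\left(C{\left(11,-25 \right)},302 \right)} = \left(7 + \left(-13\right)^{2}\right) - 565 = \left(7 + 169\right) - 565 = 176 - 565 = -389$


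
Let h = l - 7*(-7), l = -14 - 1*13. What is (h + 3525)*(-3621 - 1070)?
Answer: -16638977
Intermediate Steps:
l = -27 (l = -14 - 13 = -27)
h = 22 (h = -27 - 7*(-7) = -27 + 49 = 22)
(h + 3525)*(-3621 - 1070) = (22 + 3525)*(-3621 - 1070) = 3547*(-4691) = -16638977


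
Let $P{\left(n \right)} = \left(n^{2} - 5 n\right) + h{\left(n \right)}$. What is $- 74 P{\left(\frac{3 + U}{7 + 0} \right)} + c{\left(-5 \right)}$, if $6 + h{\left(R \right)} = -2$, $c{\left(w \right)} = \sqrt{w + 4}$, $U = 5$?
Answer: $\frac{44992}{49} + i \approx 918.2 + 1.0 i$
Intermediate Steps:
$c{\left(w \right)} = \sqrt{4 + w}$
$h{\left(R \right)} = -8$ ($h{\left(R \right)} = -6 - 2 = -8$)
$P{\left(n \right)} = -8 + n^{2} - 5 n$ ($P{\left(n \right)} = \left(n^{2} - 5 n\right) - 8 = -8 + n^{2} - 5 n$)
$- 74 P{\left(\frac{3 + U}{7 + 0} \right)} + c{\left(-5 \right)} = - 74 \left(-8 + \left(\frac{3 + 5}{7 + 0}\right)^{2} - 5 \frac{3 + 5}{7 + 0}\right) + \sqrt{4 - 5} = - 74 \left(-8 + \left(\frac{8}{7}\right)^{2} - 5 \cdot \frac{8}{7}\right) + \sqrt{-1} = - 74 \left(-8 + \left(8 \cdot \frac{1}{7}\right)^{2} - 5 \cdot 8 \cdot \frac{1}{7}\right) + i = - 74 \left(-8 + \left(\frac{8}{7}\right)^{2} - \frac{40}{7}\right) + i = - 74 \left(-8 + \frac{64}{49} - \frac{40}{7}\right) + i = \left(-74\right) \left(- \frac{608}{49}\right) + i = \frac{44992}{49} + i$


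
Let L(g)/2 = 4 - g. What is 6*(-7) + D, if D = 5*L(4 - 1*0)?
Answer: -42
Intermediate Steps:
L(g) = 8 - 2*g (L(g) = 2*(4 - g) = 8 - 2*g)
D = 0 (D = 5*(8 - 2*(4 - 1*0)) = 5*(8 - 2*(4 + 0)) = 5*(8 - 2*4) = 5*(8 - 8) = 5*0 = 0)
6*(-7) + D = 6*(-7) + 0 = -42 + 0 = -42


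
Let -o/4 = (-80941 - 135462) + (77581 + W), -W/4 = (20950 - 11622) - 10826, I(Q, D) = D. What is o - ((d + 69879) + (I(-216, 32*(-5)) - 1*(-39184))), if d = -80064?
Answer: 502481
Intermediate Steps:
W = 5992 (W = -4*((20950 - 11622) - 10826) = -4*(9328 - 10826) = -4*(-1498) = 5992)
o = 531320 (o = -4*((-80941 - 135462) + (77581 + 5992)) = -4*(-216403 + 83573) = -4*(-132830) = 531320)
o - ((d + 69879) + (I(-216, 32*(-5)) - 1*(-39184))) = 531320 - ((-80064 + 69879) + (32*(-5) - 1*(-39184))) = 531320 - (-10185 + (-160 + 39184)) = 531320 - (-10185 + 39024) = 531320 - 1*28839 = 531320 - 28839 = 502481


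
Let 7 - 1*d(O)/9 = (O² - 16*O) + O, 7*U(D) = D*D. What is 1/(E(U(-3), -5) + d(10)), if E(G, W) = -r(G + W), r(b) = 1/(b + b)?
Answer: 52/26683 ≈ 0.0019488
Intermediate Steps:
U(D) = D²/7 (U(D) = (D*D)/7 = D²/7)
d(O) = 63 - 9*O² + 135*O (d(O) = 63 - 9*((O² - 16*O) + O) = 63 - 9*(O² - 15*O) = 63 + (-9*O² + 135*O) = 63 - 9*O² + 135*O)
r(b) = 1/(2*b)
E(G, W) = -1/(2*(G + W))
1/(E(U(-3), -5) + d(10)) = 1/(-1/(2*((⅐)*(-3)²) + 2*(-5)) + (63 - 9*10² + 135*10)) = 1/(-1/(2*((⅐)*9) - 10) + (63 - 9*100 + 1350)) = 1/(-1/(2*(9/7) - 10) + (63 - 900 + 1350)) = 1/(-1/(18/7 - 10) + 513) = 1/(-1/(-52/7) + 513) = 1/(-1*(-7/52) + 513) = 1/(7/52 + 513) = 1/(26683/52) = 52/26683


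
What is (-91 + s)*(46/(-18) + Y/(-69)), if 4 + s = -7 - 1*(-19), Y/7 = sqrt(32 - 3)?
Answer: 1909/9 + 581*sqrt(29)/69 ≈ 257.46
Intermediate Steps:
Y = 7*sqrt(29) (Y = 7*sqrt(32 - 3) = 7*sqrt(29) ≈ 37.696)
s = 8 (s = -4 + (-7 - 1*(-19)) = -4 + (-7 + 19) = -4 + 12 = 8)
(-91 + s)*(46/(-18) + Y/(-69)) = (-91 + 8)*(46/(-18) + (7*sqrt(29))/(-69)) = -83*(46*(-1/18) + (7*sqrt(29))*(-1/69)) = -83*(-23/9 - 7*sqrt(29)/69) = 1909/9 + 581*sqrt(29)/69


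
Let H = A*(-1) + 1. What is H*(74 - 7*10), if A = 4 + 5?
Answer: -32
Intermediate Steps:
A = 9
H = -8 (H = 9*(-1) + 1 = -9 + 1 = -8)
H*(74 - 7*10) = -8*(74 - 7*10) = -8*(74 - 70) = -8*4 = -32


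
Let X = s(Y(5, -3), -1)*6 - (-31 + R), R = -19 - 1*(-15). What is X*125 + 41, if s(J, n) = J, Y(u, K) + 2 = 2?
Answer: 4416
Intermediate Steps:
R = -4 (R = -19 + 15 = -4)
Y(u, K) = 0 (Y(u, K) = -2 + 2 = 0)
X = 35 (X = 0*6 - (-31 - 4) = 0 - 1*(-35) = 0 + 35 = 35)
X*125 + 41 = 35*125 + 41 = 4375 + 41 = 4416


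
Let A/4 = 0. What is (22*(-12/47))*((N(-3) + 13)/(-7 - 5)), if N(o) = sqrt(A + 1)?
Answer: 308/47 ≈ 6.5532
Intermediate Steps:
A = 0 (A = 4*0 = 0)
N(o) = 1 (N(o) = sqrt(0 + 1) = sqrt(1) = 1)
(22*(-12/47))*((N(-3) + 13)/(-7 - 5)) = (22*(-12/47))*((1 + 13)/(-7 - 5)) = (22*(-12*1/47))*(14/(-12)) = (22*(-12/47))*(14*(-1/12)) = -264/47*(-7/6) = 308/47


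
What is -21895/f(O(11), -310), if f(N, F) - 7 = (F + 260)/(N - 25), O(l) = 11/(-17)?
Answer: -4773110/1951 ≈ -2446.5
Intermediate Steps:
O(l) = -11/17 (O(l) = 11*(-1/17) = -11/17)
f(N, F) = 7 + (260 + F)/(-25 + N) (f(N, F) = 7 + (F + 260)/(N - 25) = 7 + (260 + F)/(-25 + N))
-21895/f(O(11), -310) = -21895*(-25 - 11/17)/(85 - 310 + 7*(-11/17)) = -21895*(-436/(17*(85 - 310 - 77/17))) = -21895/((-17/436*(-3902/17))) = -21895/1951/218 = -21895*218/1951 = -4773110/1951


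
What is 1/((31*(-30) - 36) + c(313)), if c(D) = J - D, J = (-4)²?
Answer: -1/1263 ≈ -0.00079177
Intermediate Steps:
J = 16
c(D) = 16 - D
1/((31*(-30) - 36) + c(313)) = 1/((31*(-30) - 36) + (16 - 1*313)) = 1/((-930 - 36) + (16 - 313)) = 1/(-966 - 297) = 1/(-1263) = -1/1263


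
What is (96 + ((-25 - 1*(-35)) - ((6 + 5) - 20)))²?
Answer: 13225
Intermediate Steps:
(96 + ((-25 - 1*(-35)) - ((6 + 5) - 20)))² = (96 + ((-25 + 35) - (11 - 20)))² = (96 + (10 - 1*(-9)))² = (96 + (10 + 9))² = (96 + 19)² = 115² = 13225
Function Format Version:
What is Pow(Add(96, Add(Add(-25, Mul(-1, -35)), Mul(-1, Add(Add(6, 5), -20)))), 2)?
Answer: 13225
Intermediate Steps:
Pow(Add(96, Add(Add(-25, Mul(-1, -35)), Mul(-1, Add(Add(6, 5), -20)))), 2) = Pow(Add(96, Add(Add(-25, 35), Mul(-1, Add(11, -20)))), 2) = Pow(Add(96, Add(10, Mul(-1, -9))), 2) = Pow(Add(96, Add(10, 9)), 2) = Pow(Add(96, 19), 2) = Pow(115, 2) = 13225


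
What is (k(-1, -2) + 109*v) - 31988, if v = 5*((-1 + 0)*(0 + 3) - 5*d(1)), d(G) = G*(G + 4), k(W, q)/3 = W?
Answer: -47251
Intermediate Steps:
k(W, q) = 3*W
d(G) = G*(4 + G)
v = -140 (v = 5*((-1 + 0)*(0 + 3) - 5*(4 + 1)) = 5*(-1*3 - 5*5) = 5*(-3 - 5*5) = 5*(-3 - 25) = 5*(-28) = -140)
(k(-1, -2) + 109*v) - 31988 = (3*(-1) + 109*(-140)) - 31988 = (-3 - 15260) - 31988 = -15263 - 31988 = -47251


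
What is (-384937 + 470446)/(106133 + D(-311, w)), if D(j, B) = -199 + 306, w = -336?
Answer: 85509/106240 ≈ 0.80487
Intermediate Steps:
D(j, B) = 107
(-384937 + 470446)/(106133 + D(-311, w)) = (-384937 + 470446)/(106133 + 107) = 85509/106240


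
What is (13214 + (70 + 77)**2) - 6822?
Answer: 28001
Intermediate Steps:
(13214 + (70 + 77)**2) - 6822 = (13214 + 147**2) - 6822 = (13214 + 21609) - 6822 = 34823 - 6822 = 28001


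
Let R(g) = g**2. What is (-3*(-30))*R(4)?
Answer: 1440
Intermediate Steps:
(-3*(-30))*R(4) = -3*(-30)*4**2 = 90*16 = 1440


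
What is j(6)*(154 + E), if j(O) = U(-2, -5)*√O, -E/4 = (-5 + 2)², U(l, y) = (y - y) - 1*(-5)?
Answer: 590*√6 ≈ 1445.2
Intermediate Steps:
U(l, y) = 5 (U(l, y) = 0 + 5 = 5)
E = -36 (E = -4*(-5 + 2)² = -4*(-3)² = -4*9 = -36)
j(O) = 5*√O
j(6)*(154 + E) = (5*√6)*(154 - 36) = (5*√6)*118 = 590*√6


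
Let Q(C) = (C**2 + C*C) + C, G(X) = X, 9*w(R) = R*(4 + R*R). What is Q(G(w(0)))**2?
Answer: 0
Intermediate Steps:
w(R) = R*(4 + R**2)/9 (w(R) = (R*(4 + R*R))/9 = (R*(4 + R**2))/9 = R*(4 + R**2)/9)
Q(C) = C + 2*C**2 (Q(C) = (C**2 + C**2) + C = 2*C**2 + C = C + 2*C**2)
Q(G(w(0)))**2 = (((1/9)*0*(4 + 0**2))*(1 + 2*((1/9)*0*(4 + 0**2))))**2 = (((1/9)*0*(4 + 0))*(1 + 2*((1/9)*0*(4 + 0))))**2 = (((1/9)*0*4)*(1 + 2*((1/9)*0*4)))**2 = (0*(1 + 2*0))**2 = (0*(1 + 0))**2 = (0*1)**2 = 0**2 = 0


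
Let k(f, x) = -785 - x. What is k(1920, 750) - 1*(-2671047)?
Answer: 2669512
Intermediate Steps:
k(1920, 750) - 1*(-2671047) = (-785 - 1*750) - 1*(-2671047) = (-785 - 750) + 2671047 = -1535 + 2671047 = 2669512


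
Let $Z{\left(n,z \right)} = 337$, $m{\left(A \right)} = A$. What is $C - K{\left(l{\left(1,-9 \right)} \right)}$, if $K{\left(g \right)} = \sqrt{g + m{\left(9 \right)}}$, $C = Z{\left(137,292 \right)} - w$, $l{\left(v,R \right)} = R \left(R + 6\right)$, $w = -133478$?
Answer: $133809$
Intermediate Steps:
$l{\left(v,R \right)} = R \left(6 + R\right)$
$C = 133815$ ($C = 337 - -133478 = 337 + 133478 = 133815$)
$K{\left(g \right)} = \sqrt{9 + g}$ ($K{\left(g \right)} = \sqrt{g + 9} = \sqrt{9 + g}$)
$C - K{\left(l{\left(1,-9 \right)} \right)} = 133815 - \sqrt{9 - 9 \left(6 - 9\right)} = 133815 - \sqrt{9 - -27} = 133815 - \sqrt{9 + 27} = 133815 - \sqrt{36} = 133815 - 6 = 133809$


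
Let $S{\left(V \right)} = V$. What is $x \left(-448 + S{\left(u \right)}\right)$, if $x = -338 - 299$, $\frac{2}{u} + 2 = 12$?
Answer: $\frac{1426243}{5} \approx 2.8525 \cdot 10^{5}$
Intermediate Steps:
$u = \frac{1}{5}$ ($u = \frac{2}{-2 + 12} = \frac{2}{10} = 2 \cdot \frac{1}{10} = \frac{1}{5} \approx 0.2$)
$x = -637$ ($x = -338 - 299 = -637$)
$x \left(-448 + S{\left(u \right)}\right) = - 637 \left(-448 + \frac{1}{5}\right) = \left(-637\right) \left(- \frac{2239}{5}\right) = \frac{1426243}{5}$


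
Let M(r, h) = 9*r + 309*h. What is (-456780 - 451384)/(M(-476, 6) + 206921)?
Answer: -908164/204491 ≈ -4.4411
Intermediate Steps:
(-456780 - 451384)/(M(-476, 6) + 206921) = (-456780 - 451384)/((9*(-476) + 309*6) + 206921) = -908164/((-4284 + 1854) + 206921) = -908164/(-2430 + 206921) = -908164/204491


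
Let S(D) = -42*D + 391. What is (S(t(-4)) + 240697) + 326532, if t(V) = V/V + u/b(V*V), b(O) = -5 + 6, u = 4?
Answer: 567410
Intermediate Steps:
b(O) = 1
t(V) = 5 (t(V) = V/V + 4/1 = 1 + 4*1 = 1 + 4 = 5)
S(D) = 391 - 42*D
(S(t(-4)) + 240697) + 326532 = ((391 - 42*5) + 240697) + 326532 = ((391 - 210) + 240697) + 326532 = (181 + 240697) + 326532 = 240878 + 326532 = 567410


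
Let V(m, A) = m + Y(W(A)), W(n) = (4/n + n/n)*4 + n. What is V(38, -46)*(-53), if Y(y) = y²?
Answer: -51345234/529 ≈ -97061.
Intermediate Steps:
W(n) = 4 + n + 16/n (W(n) = (4/n + 1)*4 + n = (1 + 4/n)*4 + n = (4 + 16/n) + n = 4 + n + 16/n)
V(m, A) = m + (4 + A + 16/A)²
V(38, -46)*(-53) = (38 + (16 + (-46)² + 4*(-46))²/(-46)²)*(-53) = (38 + (16 + 2116 - 184)²/2116)*(-53) = (38 + (1/2116)*1948²)*(-53) = (38 + (1/2116)*3794704)*(-53) = (38 + 948676/529)*(-53) = (968778/529)*(-53) = -51345234/529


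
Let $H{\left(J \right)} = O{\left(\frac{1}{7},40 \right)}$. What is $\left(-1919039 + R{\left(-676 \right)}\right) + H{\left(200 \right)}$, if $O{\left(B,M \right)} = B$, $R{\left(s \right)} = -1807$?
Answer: $- \frac{13445921}{7} \approx -1.9208 \cdot 10^{6}$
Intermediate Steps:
$H{\left(J \right)} = \frac{1}{7}$
$\left(-1919039 + R{\left(-676 \right)}\right) + H{\left(200 \right)} = \left(-1919039 - 1807\right) + \frac{1}{7} = -1920846 + \frac{1}{7} = - \frac{13445921}{7}$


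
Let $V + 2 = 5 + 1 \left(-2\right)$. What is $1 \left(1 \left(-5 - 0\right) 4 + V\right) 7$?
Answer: $-133$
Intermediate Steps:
$V = 1$ ($V = -2 + \left(5 + 1 \left(-2\right)\right) = -2 + \left(5 - 2\right) = -2 + 3 = 1$)
$1 \left(1 \left(-5 - 0\right) 4 + V\right) 7 = 1 \left(1 \left(-5 - 0\right) 4 + 1\right) 7 = 1 \left(1 \left(-5 + 0\right) 4 + 1\right) 7 = 1 \left(1 \left(\left(-5\right) 4\right) + 1\right) 7 = 1 \left(1 \left(-20\right) + 1\right) 7 = 1 \left(-20 + 1\right) 7 = 1 \left(-19\right) 7 = \left(-19\right) 7 = -133$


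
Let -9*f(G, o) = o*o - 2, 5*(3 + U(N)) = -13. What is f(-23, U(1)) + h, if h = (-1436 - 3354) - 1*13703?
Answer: -4161659/225 ≈ -18496.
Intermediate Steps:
U(N) = -28/5 (U(N) = -3 + (⅕)*(-13) = -3 - 13/5 = -28/5)
h = -18493 (h = -4790 - 13703 = -18493)
f(G, o) = 2/9 - o²/9 (f(G, o) = -(o*o - 2)/9 = -(o² - 2)/9 = -(-2 + o²)/9 = 2/9 - o²/9)
f(-23, U(1)) + h = (2/9 - (-28/5)²/9) - 18493 = (2/9 - ⅑*784/25) - 18493 = (2/9 - 784/225) - 18493 = -734/225 - 18493 = -4161659/225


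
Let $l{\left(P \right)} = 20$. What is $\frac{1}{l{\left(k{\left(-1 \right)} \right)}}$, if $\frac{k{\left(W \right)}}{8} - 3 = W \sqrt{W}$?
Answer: $\frac{1}{20} \approx 0.05$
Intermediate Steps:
$k{\left(W \right)} = 24 + 8 W^{\frac{3}{2}}$ ($k{\left(W \right)} = 24 + 8 W \sqrt{W} = 24 + 8 W^{\frac{3}{2}}$)
$\frac{1}{l{\left(k{\left(-1 \right)} \right)}} = \frac{1}{20}$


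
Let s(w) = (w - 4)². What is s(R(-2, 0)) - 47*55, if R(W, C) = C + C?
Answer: -2569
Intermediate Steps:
R(W, C) = 2*C
s(w) = (-4 + w)²
s(R(-2, 0)) - 47*55 = (-4 + 2*0)² - 47*55 = (-4 + 0)² - 2585 = (-4)² - 2585 = 16 - 2585 = -2569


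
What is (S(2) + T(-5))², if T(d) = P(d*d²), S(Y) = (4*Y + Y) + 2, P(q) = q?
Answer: 12769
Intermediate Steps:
S(Y) = 2 + 5*Y (S(Y) = 5*Y + 2 = 2 + 5*Y)
T(d) = d³ (T(d) = d*d² = d³)
(S(2) + T(-5))² = ((2 + 5*2) + (-5)³)² = ((2 + 10) - 125)² = (12 - 125)² = (-113)² = 12769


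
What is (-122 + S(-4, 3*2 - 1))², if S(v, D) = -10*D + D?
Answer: 27889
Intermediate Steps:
S(v, D) = -9*D
(-122 + S(-4, 3*2 - 1))² = (-122 - 9*(3*2 - 1))² = (-122 - 9*(6 - 1))² = (-122 - 9*5)² = (-122 - 45)² = (-167)² = 27889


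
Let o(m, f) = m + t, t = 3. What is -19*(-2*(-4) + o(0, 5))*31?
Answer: -6479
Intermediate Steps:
o(m, f) = 3 + m (o(m, f) = m + 3 = 3 + m)
-19*(-2*(-4) + o(0, 5))*31 = -19*(-2*(-4) + (3 + 0))*31 = -19*(8 + 3)*31 = -19*11*31 = -209*31 = -6479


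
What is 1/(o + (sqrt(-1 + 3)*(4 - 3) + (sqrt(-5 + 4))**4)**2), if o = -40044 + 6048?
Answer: -33993/1155524041 - 2*sqrt(2)/1155524041 ≈ -2.9420e-5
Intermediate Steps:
o = -33996
1/(o + (sqrt(-1 + 3)*(4 - 3) + (sqrt(-5 + 4))**4)**2) = 1/(-33996 + (sqrt(-1 + 3)*(4 - 3) + (sqrt(-5 + 4))**4)**2) = 1/(-33996 + (sqrt(2)*1 + (sqrt(-1))**4)**2) = 1/(-33996 + (sqrt(2) + I**4)**2) = 1/(-33996 + (sqrt(2) + 1)**2) = 1/(-33996 + (1 + sqrt(2))**2)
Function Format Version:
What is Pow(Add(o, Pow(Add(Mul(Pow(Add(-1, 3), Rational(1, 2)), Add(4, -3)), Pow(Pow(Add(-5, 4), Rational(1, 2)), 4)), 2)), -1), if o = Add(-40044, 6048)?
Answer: Add(Rational(-33993, 1155524041), Mul(Rational(-2, 1155524041), Pow(2, Rational(1, 2)))) ≈ -2.9420e-5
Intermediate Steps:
o = -33996
Pow(Add(o, Pow(Add(Mul(Pow(Add(-1, 3), Rational(1, 2)), Add(4, -3)), Pow(Pow(Add(-5, 4), Rational(1, 2)), 4)), 2)), -1) = Pow(Add(-33996, Pow(Add(Mul(Pow(Add(-1, 3), Rational(1, 2)), Add(4, -3)), Pow(Pow(Add(-5, 4), Rational(1, 2)), 4)), 2)), -1) = Pow(Add(-33996, Pow(Add(Mul(Pow(2, Rational(1, 2)), 1), Pow(Pow(-1, Rational(1, 2)), 4)), 2)), -1) = Pow(Add(-33996, Pow(Add(Pow(2, Rational(1, 2)), Pow(I, 4)), 2)), -1) = Pow(Add(-33996, Pow(Add(Pow(2, Rational(1, 2)), 1), 2)), -1) = Pow(Add(-33996, Pow(Add(1, Pow(2, Rational(1, 2))), 2)), -1)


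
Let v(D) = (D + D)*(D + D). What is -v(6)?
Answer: -144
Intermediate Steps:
v(D) = 4*D² (v(D) = (2*D)*(2*D) = 4*D²)
-v(6) = -4*6² = -4*36 = -1*144 = -144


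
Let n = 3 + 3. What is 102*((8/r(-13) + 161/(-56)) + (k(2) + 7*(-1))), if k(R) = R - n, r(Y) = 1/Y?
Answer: -48093/4 ≈ -12023.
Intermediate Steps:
r(Y) = 1/Y
n = 6
k(R) = -6 + R (k(R) = R - 1*6 = R - 6 = -6 + R)
102*((8/r(-13) + 161/(-56)) + (k(2) + 7*(-1))) = 102*((8/(1/(-13)) + 161/(-56)) + ((-6 + 2) + 7*(-1))) = 102*((8/(-1/13) + 161*(-1/56)) + (-4 - 7)) = 102*((8*(-13) - 23/8) - 11) = 102*((-104 - 23/8) - 11) = 102*(-855/8 - 11) = 102*(-943/8) = -48093/4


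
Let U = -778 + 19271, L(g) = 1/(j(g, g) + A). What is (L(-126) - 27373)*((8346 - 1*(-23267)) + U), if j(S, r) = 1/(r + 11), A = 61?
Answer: -229048969651/167 ≈ -1.3715e+9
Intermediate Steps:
j(S, r) = 1/(11 + r)
L(g) = 1/(61 + 1/(11 + g)) (L(g) = 1/(1/(11 + g) + 61) = 1/(61 + 1/(11 + g)))
U = 18493
(L(-126) - 27373)*((8346 - 1*(-23267)) + U) = ((11 - 126)/(672 + 61*(-126)) - 27373)*((8346 - 1*(-23267)) + 18493) = (-115/(672 - 7686) - 27373)*((8346 + 23267) + 18493) = (-115/(-7014) - 27373)*(31613 + 18493) = (-1/7014*(-115) - 27373)*50106 = (115/7014 - 27373)*50106 = -191994107/7014*50106 = -229048969651/167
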